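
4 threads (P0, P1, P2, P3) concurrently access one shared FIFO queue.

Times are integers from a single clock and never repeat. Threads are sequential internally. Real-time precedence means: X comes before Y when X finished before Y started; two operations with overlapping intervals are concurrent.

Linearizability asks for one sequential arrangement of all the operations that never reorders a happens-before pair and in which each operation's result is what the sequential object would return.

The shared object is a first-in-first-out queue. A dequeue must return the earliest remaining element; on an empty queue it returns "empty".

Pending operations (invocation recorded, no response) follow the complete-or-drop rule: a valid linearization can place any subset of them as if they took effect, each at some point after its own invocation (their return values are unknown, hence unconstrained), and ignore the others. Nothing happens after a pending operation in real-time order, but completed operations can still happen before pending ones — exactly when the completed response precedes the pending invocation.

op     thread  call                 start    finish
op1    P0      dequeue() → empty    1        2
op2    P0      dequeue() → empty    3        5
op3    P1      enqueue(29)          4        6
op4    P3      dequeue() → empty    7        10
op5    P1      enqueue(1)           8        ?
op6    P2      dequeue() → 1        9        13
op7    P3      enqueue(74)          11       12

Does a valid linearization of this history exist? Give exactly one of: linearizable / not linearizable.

through event 12 a valid linearization exists; event 13 (op6 responding at time 13) ends that
real-time-consistent orders of the 6 completed operations: 6 — all fail the FIFO queue replay
completion choices over the 1 pending operation (op5) were checked; none helps
take op1, op2, op3, op4, op6, op7 (pending dropped): step 4 already fails, because op4 dequeue() → empty cannot occur there
take op1, op2, op3, op4, op7, op6 (pending dropped): step 4 already fails, because op4 dequeue() → empty cannot occur there

not linearizable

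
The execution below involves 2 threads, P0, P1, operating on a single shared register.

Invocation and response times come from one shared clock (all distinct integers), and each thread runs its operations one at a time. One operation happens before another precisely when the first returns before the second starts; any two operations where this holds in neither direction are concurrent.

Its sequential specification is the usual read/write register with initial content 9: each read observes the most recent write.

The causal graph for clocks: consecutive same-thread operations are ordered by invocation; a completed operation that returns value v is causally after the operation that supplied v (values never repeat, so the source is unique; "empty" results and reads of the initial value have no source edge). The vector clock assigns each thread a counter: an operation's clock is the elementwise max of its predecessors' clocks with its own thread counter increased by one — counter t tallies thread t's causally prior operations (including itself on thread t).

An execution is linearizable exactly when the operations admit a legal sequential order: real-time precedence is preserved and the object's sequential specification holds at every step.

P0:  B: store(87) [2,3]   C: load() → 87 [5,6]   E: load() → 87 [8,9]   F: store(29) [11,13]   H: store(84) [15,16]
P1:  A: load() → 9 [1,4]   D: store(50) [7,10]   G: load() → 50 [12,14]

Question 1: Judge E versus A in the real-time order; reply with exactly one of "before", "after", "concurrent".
E spans [8,9], A spans [1,4]
resp(A)=4 < inv(E)=8

after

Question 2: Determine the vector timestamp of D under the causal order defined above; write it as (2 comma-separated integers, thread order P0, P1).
invoked at 1, A has no predecessors; its own P1 bump gives (0, 1)
invoked at 2, B has no predecessors; its own P0 bump gives (1, 0)
merge at D (invoked 7): VC(A)=(0, 1), own-thread bump on P1 → (0, 2)
merge at C (invoked 5): VC(B)=(1, 0), own-thread bump on P0 → (2, 0)
merge at G (invoked 12): VC(D)=(0, 2), own-thread bump on P1 → (0, 3)
merge at E (invoked 8): VC(B)=(1, 0), VC(C)=(2, 0), own-thread bump on P0 → (3, 0)
merge at F (invoked 11): VC(E)=(3, 0), own-thread bump on P0 → (4, 0)
merge at H (invoked 15): VC(F)=(4, 0), own-thread bump on P0 → (5, 0)
target: VC(D) = (0, 2)

(0, 2)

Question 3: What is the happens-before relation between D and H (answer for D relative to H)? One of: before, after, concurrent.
D spans [7,10], H spans [15,16]
resp(D)=10 < inv(H)=15

before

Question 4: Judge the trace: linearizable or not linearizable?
witness order: A, B, C, E, D, G, F, H
after step 1 (A load() → 9): value 9
after step 2 (B store(87)): value 87
after step 3 (C load() → 87): value 87
after step 4 (E load() → 87): value 87
after step 5 (D store(50)): value 50
after step 6 (G load() → 50): value 50
after step 7 (F store(29)): value 29
after step 8 (H store(84)): value 84

linearizable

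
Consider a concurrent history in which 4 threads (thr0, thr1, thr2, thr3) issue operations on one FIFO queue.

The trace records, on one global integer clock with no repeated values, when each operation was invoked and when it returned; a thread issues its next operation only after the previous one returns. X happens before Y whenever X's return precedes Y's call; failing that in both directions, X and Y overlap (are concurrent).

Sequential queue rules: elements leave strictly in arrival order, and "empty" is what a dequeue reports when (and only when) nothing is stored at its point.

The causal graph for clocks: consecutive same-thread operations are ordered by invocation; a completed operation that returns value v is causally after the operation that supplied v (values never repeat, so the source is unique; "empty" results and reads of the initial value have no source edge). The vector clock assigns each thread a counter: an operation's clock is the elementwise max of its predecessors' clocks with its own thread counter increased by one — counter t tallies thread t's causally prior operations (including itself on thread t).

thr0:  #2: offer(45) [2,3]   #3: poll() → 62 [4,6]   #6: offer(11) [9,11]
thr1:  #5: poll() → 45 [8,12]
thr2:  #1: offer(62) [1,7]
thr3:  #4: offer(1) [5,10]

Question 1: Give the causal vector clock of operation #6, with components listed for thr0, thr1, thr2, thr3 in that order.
(3, 0, 1, 0)

no predecessors for #4 (invoked 5): thr3 increments from zero → (0, 0, 0, 1)
no predecessors for #1 (invoked 1): thr2 increments from zero → (0, 0, 1, 0)
no predecessors for #2 (invoked 2): thr0 increments from zero → (1, 0, 0, 0)
merge at #5 (invoked 8): VC(#2)=(1, 0, 0, 0), own-thread bump on thr1 → (1, 1, 0, 0)
merge at #3 (invoked 4): VC(#1)=(0, 0, 1, 0), VC(#2)=(1, 0, 0, 0), own-thread bump on thr0 → (2, 0, 1, 0)
merge at #6 (invoked 9): VC(#3)=(2, 0, 1, 0), own-thread bump on thr0 → (3, 0, 1, 0)
target: VC(#6) = (3, 0, 1, 0)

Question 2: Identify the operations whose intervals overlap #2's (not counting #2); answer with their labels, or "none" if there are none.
#1

#2 spans [2,3]: anything still running between times 2 and 3 counts as concurrent
#1 [1,7]: concurrent
#3 [4,6]: after
#4 [5,10]: after
#5 [8,12]: after
#6 [9,11]: after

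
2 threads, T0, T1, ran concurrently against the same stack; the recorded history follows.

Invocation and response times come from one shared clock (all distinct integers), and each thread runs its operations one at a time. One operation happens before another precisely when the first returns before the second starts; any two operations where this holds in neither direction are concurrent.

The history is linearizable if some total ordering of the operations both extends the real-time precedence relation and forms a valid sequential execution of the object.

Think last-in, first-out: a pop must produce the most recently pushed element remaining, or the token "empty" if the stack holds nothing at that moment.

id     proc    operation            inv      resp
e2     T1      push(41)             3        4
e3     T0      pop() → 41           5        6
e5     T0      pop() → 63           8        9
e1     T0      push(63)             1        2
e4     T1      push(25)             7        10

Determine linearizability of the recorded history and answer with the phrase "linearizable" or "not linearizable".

one valid linearization: e1, e2, e3, e5, e4
1. e1 push(63), leaving stack <63>
2. e2 push(41), leaving stack <63,41>
3. e3 pop() → 41, leaving stack <63>
4. e5 pop() → 63, leaving stack <>
5. e4 push(25), leaving stack <25>

linearizable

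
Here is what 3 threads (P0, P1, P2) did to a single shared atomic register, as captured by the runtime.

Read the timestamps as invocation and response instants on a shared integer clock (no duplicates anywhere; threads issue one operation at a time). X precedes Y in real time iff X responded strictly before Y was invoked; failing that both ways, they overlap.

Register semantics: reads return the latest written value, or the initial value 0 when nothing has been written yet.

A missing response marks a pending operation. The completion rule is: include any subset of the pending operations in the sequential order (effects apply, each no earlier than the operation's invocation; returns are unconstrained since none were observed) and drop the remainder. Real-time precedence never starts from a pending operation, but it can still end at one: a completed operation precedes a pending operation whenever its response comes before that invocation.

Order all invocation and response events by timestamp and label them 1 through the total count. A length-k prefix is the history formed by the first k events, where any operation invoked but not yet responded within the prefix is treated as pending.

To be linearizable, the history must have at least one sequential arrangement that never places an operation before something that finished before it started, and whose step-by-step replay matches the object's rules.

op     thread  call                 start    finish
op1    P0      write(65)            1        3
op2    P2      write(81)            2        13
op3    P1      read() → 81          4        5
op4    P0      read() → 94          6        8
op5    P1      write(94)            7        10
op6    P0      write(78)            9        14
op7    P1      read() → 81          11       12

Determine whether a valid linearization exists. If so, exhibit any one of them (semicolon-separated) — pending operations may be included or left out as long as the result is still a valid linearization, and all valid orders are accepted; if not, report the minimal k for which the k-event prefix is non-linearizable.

not linearizable — minimal violating prefix: 12 events

already the first 12 events (up to op7's response at time 12) admit no linearization; the first 11 still do
every one of the 2 real-time-consistent orders over 5 completed atomic register ops fails the sequential spec
every completion of the 2 pending operations (op2, op6) was checked; none linearizes
for example op1, op3, op4, op5, op7 (pending dropped) fails at step 2: op3 read() → 81 is not legal there
for example op1, op3, op5, op4, op7 (pending dropped) fails at step 2: op3 read() → 81 is not legal there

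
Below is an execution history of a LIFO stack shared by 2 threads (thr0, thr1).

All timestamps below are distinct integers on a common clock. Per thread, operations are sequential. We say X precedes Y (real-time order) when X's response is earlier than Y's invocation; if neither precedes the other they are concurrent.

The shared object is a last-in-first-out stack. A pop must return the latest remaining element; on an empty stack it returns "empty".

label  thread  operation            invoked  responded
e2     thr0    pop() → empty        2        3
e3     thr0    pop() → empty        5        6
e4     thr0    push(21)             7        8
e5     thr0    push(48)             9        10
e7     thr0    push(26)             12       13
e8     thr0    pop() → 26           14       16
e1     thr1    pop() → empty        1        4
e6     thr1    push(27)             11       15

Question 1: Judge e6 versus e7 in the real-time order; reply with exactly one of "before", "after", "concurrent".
Answer: concurrent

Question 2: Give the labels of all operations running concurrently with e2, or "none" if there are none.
Answer: e1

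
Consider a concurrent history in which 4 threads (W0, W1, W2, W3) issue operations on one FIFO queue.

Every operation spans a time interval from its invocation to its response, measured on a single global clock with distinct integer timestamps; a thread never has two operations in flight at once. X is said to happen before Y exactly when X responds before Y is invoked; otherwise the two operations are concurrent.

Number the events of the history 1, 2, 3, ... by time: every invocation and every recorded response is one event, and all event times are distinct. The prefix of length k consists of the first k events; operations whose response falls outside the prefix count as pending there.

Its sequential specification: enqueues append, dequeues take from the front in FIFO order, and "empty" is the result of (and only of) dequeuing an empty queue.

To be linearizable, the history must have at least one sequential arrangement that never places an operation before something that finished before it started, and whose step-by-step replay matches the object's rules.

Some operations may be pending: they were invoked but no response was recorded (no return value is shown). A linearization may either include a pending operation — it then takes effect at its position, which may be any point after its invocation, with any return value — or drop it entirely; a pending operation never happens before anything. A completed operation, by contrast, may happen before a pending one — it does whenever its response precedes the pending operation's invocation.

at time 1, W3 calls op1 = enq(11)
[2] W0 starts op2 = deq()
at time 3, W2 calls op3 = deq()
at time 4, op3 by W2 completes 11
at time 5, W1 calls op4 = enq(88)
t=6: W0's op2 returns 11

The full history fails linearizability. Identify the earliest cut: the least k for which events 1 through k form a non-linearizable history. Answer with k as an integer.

6

events 1..5 are still linearizable — one witness is op1, op3:
step 1: op1 enq(11) (pending, included) — queue <11>
step 2: op3 deq() → 11 — queue <>
include event 6 — op2 responding at 6 — and every candidate order breaks
including or dropping the 2 pending operations (op1, op4) in any combination fails
take op2, op3 (pending dropped): step 1 already fails, because op2 deq() → 11 cannot occur there
take op3, op2 (pending dropped): step 1 already fails, because op3 deq() → 11 cannot occur there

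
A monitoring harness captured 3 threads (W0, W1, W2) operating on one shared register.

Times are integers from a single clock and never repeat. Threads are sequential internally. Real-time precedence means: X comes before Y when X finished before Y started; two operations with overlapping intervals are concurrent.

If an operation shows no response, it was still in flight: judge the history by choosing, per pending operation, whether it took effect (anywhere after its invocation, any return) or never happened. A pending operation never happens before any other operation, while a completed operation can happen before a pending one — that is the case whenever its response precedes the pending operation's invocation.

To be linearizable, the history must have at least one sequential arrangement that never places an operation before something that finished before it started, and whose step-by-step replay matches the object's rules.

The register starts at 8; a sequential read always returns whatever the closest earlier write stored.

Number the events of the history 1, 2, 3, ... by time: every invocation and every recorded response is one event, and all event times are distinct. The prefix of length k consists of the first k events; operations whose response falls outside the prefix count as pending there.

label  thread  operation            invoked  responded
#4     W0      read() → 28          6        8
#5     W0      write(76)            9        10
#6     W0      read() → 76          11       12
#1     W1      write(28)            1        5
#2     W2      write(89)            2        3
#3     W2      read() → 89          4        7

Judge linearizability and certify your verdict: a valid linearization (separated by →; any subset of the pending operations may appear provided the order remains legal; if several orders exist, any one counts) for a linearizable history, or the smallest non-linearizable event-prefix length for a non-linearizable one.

step 1: #2 write(89) — value 89
step 2: #3 read() → 89 — value 89
step 3: #1 write(28) — value 28
step 4: #4 read() → 28 — value 28
step 5: #5 write(76) — value 76
step 6: #6 read() → 76 — value 76

linearizable — witness: #2 → #3 → #1 → #4 → #5 → #6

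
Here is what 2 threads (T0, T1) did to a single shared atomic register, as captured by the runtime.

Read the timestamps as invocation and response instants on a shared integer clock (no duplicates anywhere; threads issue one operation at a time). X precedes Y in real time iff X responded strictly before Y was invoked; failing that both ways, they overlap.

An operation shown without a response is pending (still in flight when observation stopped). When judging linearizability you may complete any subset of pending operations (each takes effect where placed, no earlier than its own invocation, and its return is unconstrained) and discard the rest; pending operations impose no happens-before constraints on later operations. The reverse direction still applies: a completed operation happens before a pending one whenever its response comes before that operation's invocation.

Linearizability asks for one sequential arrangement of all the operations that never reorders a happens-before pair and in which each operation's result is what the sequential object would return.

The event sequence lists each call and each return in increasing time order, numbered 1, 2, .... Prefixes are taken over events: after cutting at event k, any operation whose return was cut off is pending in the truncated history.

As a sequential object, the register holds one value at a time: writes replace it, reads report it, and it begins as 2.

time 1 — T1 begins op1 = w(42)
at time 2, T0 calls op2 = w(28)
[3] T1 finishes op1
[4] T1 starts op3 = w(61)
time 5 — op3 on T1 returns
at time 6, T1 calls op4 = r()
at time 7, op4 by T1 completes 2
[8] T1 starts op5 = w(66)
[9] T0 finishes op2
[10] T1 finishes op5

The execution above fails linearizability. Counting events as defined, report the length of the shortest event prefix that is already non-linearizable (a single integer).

events 1..6 are still linearizable — one witness is op1, op2, op3:
after step 1 (op1 w(42)): value 42
after step 2 (op2 w(28) (pending, included)): value 28
after step 3 (op3 w(61)): value 61
with event 7 included (op4 responding at time 7), all real-time-consistent orders fail
every completion of the 1 pending operation (op2) was checked; none linearizes
e.g. op1, op3, op4 (pending dropped): illegal at step 3, since op4 r() → 2 cannot apply there

7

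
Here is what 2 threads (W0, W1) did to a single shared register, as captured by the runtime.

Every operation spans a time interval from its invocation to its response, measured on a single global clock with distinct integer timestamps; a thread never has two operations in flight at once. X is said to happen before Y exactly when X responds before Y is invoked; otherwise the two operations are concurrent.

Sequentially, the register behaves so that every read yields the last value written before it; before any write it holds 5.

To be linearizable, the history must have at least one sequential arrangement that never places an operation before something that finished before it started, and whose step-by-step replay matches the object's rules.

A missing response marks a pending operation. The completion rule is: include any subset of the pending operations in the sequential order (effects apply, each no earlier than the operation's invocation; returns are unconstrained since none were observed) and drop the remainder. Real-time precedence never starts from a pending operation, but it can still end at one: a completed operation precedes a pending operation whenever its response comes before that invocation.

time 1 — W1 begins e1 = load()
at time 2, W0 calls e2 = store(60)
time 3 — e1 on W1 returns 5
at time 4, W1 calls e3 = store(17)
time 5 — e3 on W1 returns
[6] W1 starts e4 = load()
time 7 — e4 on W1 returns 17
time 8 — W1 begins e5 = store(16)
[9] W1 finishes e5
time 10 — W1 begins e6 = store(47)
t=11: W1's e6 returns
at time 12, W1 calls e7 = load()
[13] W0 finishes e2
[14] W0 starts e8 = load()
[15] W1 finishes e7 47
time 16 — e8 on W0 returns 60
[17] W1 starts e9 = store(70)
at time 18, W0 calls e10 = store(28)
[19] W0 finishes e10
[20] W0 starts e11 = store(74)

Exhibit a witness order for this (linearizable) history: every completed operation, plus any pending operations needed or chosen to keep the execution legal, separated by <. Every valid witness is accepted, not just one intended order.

1. e1 load() → 5, leaving value 5
2. e3 store(17), leaving value 17
3. e4 load() → 17, leaving value 17
4. e5 store(16), leaving value 16
5. e6 store(47), leaving value 47
6. e7 load() → 47, leaving value 47
7. e2 store(60), leaving value 60
8. e8 load() → 60, leaving value 60
9. e9 store(70) (pending, included), leaving value 70
10. e10 store(28), leaving value 28

e1 < e3 < e4 < e5 < e6 < e7 < e2 < e8 < e9 < e10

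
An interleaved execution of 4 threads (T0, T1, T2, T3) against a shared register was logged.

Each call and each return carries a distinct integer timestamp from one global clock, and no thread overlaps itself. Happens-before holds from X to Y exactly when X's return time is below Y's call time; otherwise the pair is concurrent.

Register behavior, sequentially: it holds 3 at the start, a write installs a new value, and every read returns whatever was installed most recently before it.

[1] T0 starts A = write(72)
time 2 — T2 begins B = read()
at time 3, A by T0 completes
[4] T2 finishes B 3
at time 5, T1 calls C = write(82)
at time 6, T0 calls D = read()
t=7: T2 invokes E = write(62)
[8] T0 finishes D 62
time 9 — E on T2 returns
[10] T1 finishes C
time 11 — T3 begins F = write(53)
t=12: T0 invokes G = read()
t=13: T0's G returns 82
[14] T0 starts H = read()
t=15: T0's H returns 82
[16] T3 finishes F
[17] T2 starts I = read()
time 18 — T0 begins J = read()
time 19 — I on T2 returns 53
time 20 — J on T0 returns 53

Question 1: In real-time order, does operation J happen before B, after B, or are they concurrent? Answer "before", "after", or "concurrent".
J spans [18,20], B spans [2,4]
resp(B)=4 < inv(J)=18

after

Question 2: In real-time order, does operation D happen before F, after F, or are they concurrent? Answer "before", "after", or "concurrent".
D spans [6,8], F spans [11,16]
resp(D)=8 < inv(F)=11

before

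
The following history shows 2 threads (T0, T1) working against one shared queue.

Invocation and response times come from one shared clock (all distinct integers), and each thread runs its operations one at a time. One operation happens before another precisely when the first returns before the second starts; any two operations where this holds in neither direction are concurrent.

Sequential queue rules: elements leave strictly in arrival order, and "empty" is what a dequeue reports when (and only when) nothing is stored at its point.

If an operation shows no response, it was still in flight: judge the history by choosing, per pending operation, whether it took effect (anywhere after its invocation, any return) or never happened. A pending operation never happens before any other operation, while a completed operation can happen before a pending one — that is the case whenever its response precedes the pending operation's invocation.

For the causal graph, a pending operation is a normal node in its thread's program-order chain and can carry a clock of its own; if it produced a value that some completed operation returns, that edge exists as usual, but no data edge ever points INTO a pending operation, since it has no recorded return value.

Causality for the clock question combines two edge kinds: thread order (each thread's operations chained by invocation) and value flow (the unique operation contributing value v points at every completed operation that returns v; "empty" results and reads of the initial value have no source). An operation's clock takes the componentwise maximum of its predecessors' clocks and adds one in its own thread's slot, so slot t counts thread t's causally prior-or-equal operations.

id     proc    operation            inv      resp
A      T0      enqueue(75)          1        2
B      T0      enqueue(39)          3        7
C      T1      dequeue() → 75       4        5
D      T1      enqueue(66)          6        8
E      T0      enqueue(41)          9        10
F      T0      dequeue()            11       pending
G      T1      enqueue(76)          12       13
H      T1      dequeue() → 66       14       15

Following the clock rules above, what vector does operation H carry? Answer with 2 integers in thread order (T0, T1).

(1, 4)

no predecessors for A (invoked 1): T0 increments from zero → (1, 0)
from VC(A)=(1, 0), C (invoked 4) maxes components and bumps T1 → (1, 1)
from VC(A)=(1, 0), B (invoked 3) maxes components and bumps T0 → (2, 0)
from VC(C)=(1, 1), D (invoked 6) maxes components and bumps T1 → (1, 2)
from VC(B)=(2, 0), E (invoked 9) maxes components and bumps T0 → (3, 0)
from VC(D)=(1, 2), G (invoked 12) maxes components and bumps T1 → (1, 3)
from VC(E)=(3, 0), F (invoked 11) maxes components and bumps T0 → (4, 0)
from VC(D)=(1, 2), VC(G)=(1, 3), H (invoked 14) maxes components and bumps T1 → (1, 4)
target: VC(H) = (1, 4)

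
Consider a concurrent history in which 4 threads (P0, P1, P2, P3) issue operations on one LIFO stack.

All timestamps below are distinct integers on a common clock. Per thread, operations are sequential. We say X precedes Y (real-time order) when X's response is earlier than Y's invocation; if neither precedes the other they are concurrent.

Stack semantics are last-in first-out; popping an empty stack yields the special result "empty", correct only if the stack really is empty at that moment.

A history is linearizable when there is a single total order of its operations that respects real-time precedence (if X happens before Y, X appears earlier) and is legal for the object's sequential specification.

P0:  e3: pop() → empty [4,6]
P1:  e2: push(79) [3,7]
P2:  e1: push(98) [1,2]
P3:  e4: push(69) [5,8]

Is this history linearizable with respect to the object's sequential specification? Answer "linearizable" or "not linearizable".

the violation lands at event 6, e3's response at time 6: events 1..5 linearize, events 1..6 do not
exactly one order of the 2 completed ops respects real time; the LIFO stack replay fails
no escape via the 2 pending operations (e2, e4): every completion choice fails
e.g. e1, e3 (pending dropped): illegal at step 2, since e3 pop() → empty cannot apply there

not linearizable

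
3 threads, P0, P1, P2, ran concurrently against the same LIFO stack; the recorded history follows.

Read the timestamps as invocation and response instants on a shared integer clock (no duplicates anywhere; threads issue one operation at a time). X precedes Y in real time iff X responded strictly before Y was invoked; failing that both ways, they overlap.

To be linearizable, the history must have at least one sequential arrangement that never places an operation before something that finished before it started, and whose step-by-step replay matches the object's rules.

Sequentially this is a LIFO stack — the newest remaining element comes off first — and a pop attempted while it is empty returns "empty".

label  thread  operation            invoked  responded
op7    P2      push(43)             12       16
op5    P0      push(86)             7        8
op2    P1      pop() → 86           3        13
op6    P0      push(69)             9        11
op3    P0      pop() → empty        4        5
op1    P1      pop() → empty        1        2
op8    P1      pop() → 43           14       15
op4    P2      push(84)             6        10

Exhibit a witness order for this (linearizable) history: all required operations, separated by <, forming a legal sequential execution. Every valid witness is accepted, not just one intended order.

1. op1 pop() → empty, leaving stack <>
2. op3 pop() → empty, leaving stack <>
3. op4 push(84), leaving stack <84>
4. op5 push(86), leaving stack <84,86>
5. op2 pop() → 86, leaving stack <84>
6. op6 push(69), leaving stack <84,69>
7. op7 push(43), leaving stack <84,69,43>
8. op8 pop() → 43, leaving stack <84,69>

op1 < op3 < op4 < op5 < op2 < op6 < op7 < op8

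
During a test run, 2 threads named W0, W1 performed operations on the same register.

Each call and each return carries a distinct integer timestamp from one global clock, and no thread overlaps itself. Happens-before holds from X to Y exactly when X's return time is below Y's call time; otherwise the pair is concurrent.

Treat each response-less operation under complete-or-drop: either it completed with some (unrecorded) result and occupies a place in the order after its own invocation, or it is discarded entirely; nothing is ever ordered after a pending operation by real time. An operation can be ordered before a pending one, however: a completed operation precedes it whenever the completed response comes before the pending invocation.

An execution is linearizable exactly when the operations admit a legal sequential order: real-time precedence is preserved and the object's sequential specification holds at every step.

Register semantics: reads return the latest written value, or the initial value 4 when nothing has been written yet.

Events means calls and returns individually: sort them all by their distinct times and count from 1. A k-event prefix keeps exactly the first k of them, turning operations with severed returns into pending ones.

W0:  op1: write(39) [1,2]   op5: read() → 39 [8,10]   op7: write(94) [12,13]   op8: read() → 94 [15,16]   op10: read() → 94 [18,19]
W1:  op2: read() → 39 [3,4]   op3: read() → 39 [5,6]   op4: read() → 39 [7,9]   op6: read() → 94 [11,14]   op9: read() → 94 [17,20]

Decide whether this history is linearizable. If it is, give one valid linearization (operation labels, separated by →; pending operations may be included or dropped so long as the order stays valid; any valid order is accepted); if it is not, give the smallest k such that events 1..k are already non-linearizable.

1. op1 write(39), leaving value 39
2. op2 read() → 39, leaving value 39
3. op3 read() → 39, leaving value 39
4. op4 read() → 39, leaving value 39
5. op5 read() → 39, leaving value 39
6. op7 write(94), leaving value 94
7. op6 read() → 94, leaving value 94
8. op8 read() → 94, leaving value 94
9. op9 read() → 94, leaving value 94
10. op10 read() → 94, leaving value 94

linearizable — witness: op1 → op2 → op3 → op4 → op5 → op7 → op6 → op8 → op9 → op10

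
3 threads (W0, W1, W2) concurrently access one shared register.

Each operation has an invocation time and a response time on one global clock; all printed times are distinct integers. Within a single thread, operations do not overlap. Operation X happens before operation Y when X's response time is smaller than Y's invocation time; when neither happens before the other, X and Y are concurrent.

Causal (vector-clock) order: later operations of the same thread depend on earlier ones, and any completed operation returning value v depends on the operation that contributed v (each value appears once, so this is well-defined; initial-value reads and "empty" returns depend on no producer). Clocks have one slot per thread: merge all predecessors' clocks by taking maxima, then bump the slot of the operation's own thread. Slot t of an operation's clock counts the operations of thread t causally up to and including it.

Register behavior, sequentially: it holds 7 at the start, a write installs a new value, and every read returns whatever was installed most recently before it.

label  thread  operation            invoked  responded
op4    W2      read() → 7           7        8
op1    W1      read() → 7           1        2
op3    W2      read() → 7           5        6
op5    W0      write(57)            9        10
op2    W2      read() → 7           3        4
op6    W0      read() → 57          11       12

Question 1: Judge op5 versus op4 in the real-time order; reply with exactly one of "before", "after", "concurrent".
after

op5 spans [9,10], op4 spans [7,8]
resp(op4)=8 < inv(op5)=9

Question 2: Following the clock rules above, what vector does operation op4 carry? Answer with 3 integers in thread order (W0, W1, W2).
(0, 0, 3)

no predecessors for op2 (invoked 3): W2 increments from zero → (0, 0, 1)
no predecessors for op1 (invoked 1): W1 increments from zero → (0, 1, 0)
no predecessors for op5 (invoked 9): W0 increments from zero → (1, 0, 0)
merge at op3 (invoked 5): VC(op2)=(0, 0, 1), own-thread bump on W2 → (0, 0, 2)
merge at op6 (invoked 11): VC(op5)=(1, 0, 0), own-thread bump on W0 → (2, 0, 0)
merge at op4 (invoked 7): VC(op3)=(0, 0, 2), own-thread bump on W2 → (0, 0, 3)
target: VC(op4) = (0, 0, 3)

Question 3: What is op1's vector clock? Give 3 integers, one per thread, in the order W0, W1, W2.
(0, 1, 0)

op2 (invocation 3): nothing precedes it; W2's component alone gives (0, 0, 1)
op1 (invocation 1): nothing precedes it; W1's component alone gives (0, 1, 0)
op5 (invocation 9): nothing precedes it; W0's component alone gives (1, 0, 0)
invoked at 5, op3 merges VC(op2)=(0, 0, 1) and bumps W2's slot → (0, 0, 2)
invoked at 11, op6 merges VC(op5)=(1, 0, 0) and bumps W0's slot → (2, 0, 0)
invoked at 7, op4 merges VC(op3)=(0, 0, 2) and bumps W2's slot → (0, 0, 3)
target: VC(op1) = (0, 1, 0)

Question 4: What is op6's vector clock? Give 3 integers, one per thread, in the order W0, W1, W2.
(2, 0, 0)

invoked at 3, op2 has no predecessors; its own W2 bump gives (0, 0, 1)
invoked at 1, op1 has no predecessors; its own W1 bump gives (0, 1, 0)
invoked at 9, op5 has no predecessors; its own W0 bump gives (1, 0, 0)
op3 (invocation 5): componentwise max over VC(op2)=(0, 0, 1), +1 at W2, giving (0, 0, 2)
op6 (invocation 11): componentwise max over VC(op5)=(1, 0, 0), +1 at W0, giving (2, 0, 0)
op4 (invocation 7): componentwise max over VC(op3)=(0, 0, 2), +1 at W2, giving (0, 0, 3)
target: VC(op6) = (2, 0, 0)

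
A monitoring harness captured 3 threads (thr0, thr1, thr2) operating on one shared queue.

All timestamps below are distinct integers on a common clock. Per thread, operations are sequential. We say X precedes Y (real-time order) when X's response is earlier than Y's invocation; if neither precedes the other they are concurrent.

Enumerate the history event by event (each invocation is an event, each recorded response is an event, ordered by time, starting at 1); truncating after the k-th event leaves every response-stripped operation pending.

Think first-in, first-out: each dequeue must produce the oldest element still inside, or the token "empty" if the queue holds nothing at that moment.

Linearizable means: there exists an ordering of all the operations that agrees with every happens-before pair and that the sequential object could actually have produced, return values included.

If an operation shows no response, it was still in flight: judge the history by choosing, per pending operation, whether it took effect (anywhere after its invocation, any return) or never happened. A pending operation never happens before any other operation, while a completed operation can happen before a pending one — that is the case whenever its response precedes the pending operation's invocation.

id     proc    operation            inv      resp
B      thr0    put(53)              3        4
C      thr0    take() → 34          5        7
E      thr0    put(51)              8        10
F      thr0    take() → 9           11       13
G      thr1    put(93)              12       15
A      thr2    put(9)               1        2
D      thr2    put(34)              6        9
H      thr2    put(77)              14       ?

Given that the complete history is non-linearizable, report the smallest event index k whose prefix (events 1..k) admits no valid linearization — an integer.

events 1..6 are linearizable; a witness order is A, B:
1. A put(9), leaving queue <9>
2. B put(53), leaving queue <9,53>
once event 7 joins (C's response, time 7), exhaustive search finds no witness
no completion choice of the 1 pending operation (D) rescues it — every subset was tried
sample order A, B, C (pending dropped) stalls at step 3 — C take() → 34 has no legal effect

7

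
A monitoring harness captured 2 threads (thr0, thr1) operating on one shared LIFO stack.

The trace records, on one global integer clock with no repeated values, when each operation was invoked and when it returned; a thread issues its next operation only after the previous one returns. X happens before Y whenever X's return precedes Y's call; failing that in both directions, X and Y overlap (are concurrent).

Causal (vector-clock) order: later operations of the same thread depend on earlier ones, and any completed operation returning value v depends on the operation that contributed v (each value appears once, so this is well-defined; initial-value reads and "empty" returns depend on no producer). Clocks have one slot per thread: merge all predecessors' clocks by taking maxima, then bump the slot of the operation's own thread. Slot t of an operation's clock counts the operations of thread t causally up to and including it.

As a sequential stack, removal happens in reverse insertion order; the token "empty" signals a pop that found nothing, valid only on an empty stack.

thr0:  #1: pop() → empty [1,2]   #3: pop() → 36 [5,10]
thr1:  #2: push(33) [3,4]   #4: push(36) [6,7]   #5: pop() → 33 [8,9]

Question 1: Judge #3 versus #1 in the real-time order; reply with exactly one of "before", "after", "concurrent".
#3 spans [5,10], #1 spans [1,2]
resp(#1)=2 < inv(#3)=5

after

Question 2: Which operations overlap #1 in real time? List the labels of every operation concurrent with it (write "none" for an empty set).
overlap test against #1 [1,2]: concurrent iff the interval meets 1..2
#2 [3,4]: after
#3 [5,10]: after
#4 [6,7]: after
#5 [8,9]: after

none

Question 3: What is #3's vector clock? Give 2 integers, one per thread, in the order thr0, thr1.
root op #2, invoked 3: fresh clock plus thr1's own tick → (0, 1)
root op #1, invoked 1: fresh clock plus thr0's own tick → (1, 0)
#4, invoked 6, takes VC(#2)=(0, 1) under max, adds 1 for thr1 → (0, 2)
#5, invoked 8, takes VC(#2)=(0, 1), VC(#4)=(0, 2) under max, adds 1 for thr1 → (0, 3)
#3, invoked 5, takes VC(#1)=(1, 0), VC(#4)=(0, 2) under max, adds 1 for thr0 → (2, 2)
target: VC(#3) = (2, 2)

(2, 2)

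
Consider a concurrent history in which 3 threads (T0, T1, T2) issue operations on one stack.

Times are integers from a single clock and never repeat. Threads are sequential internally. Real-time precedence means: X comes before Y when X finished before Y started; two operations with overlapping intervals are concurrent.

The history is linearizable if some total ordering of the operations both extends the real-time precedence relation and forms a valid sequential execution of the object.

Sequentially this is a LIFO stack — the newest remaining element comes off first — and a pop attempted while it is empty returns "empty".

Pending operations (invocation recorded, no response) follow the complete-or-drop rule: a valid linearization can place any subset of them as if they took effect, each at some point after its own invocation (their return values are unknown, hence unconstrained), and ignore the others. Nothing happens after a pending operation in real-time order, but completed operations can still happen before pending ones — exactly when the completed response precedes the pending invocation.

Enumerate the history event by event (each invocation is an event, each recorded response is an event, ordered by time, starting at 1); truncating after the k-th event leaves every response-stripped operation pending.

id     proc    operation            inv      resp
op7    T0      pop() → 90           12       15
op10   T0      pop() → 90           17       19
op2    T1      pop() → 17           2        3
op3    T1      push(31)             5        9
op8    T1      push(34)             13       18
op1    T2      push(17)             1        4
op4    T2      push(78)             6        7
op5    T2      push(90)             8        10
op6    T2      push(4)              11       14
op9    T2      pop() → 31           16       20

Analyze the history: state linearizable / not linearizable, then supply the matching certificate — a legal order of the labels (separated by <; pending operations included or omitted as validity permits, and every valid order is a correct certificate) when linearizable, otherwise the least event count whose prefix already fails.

prefix check: 1..18 passes, 1..19 fails once op10's time-19 response joins
checked exhaustively: 48 real-time-consistent orders of 9 completed operations, zero legal stack replays
no completion choice of the 1 pending operation (op9) rescues it — every subset was tried
for example op1, op2, op3, op4, op5, op6, op7, op8, op10 (pending dropped) fails at step 7: op7 pop() → 90 is not legal there
for example op1, op2, op3, op4, op5, op6, op7, op10, op8 (pending dropped) fails at step 7: op7 pop() → 90 is not legal there

not linearizable — minimal violating prefix: 19 events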